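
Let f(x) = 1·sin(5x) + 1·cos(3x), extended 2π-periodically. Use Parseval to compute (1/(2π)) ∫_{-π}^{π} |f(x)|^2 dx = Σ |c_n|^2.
Σ |c_n|^2 = 1

Expand |f|^2 and use orthogonality of {sin(nx), cos(mx)} on [-π, π]:
  ∫_{-π}^{π} sin(nx)^2 dx = π, ∫ cos(mx)^2 dx = π, and cross terms integrate to 0.
So ∫_{-π}^{π} f(x)^2 dx = 1^2 · π + 1^2 · π = (1 + 1)π.
Divide by 2π: (1 + 1)/2 = 1.
By Parseval, this equals Σ |c_n|^2.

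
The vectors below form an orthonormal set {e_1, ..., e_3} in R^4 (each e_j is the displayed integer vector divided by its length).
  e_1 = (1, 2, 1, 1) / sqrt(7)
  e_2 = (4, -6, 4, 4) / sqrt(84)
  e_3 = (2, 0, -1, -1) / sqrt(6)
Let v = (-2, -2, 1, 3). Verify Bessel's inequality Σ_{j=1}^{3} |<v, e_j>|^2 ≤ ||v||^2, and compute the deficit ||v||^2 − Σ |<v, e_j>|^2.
Σ |<v, e_j>|^2 = 16; ||v||^2 = 18; deficit = 2

Write each e_j = u_j / sqrt(<u_j, u_j>) where u_j is the displayed integer vector. Then <v, e_j> = <v, u_j> / sqrt(<u_j, u_j>), so |<v, e_j>|^2 = <v, u_j>^2 / <u_j, u_j>.
Coefficients: <v, e_1> = -2/sqrt(7), <v, e_2> = 20/sqrt(84), <v, e_3> = -8/sqrt(6).
Square and sum: Σ |<v, e_j>|^2 = 16.
Compute ||v||^2 = v·v = 18.
Deficit = 18 − 16 = 2 ≥ 0, confirming Bessel's inequality. (The deficit equals ||v − Σ <v,e_j> e_j||^2, the squared distance from v to span{e_j}.)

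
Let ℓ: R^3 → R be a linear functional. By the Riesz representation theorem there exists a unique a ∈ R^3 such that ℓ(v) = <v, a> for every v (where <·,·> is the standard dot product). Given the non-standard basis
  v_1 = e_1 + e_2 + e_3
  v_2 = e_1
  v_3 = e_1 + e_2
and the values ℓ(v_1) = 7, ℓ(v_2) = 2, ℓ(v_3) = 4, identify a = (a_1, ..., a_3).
a = (2, 2, 3)

Write a = (a_1, ..., a_3) in the standard basis. For each basis vector v_i, ℓ(v_i) = <v_i, a> is a linear equation in the a_j's. Collect the n equations into a matrix system V a = ℓ, where row i of V is v_i (expressed in the standard basis). Since V is invertible (lower-triangular with 1s on the diagonal, up to permutation), solve by back-substitution:
  V =
[[1, 1, 1],
 [1, 0, 0],
 [1, 1, 0]]
  V a = (7, 2, 4)
Solving gives a = (2, 2, 3).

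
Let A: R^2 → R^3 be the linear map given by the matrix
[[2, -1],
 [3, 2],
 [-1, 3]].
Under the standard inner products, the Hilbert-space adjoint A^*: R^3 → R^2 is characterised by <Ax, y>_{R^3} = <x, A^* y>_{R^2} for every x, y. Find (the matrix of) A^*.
A^* = A^T =
[[2, 3, -1],
 [-1, 2, 3]]

For real matrices with standard dot products, the defining identity <Ax, y> = <x, A^* y> gives (Ax)^T y = x^T (A^*) y, i.e. x^T A^T y = x^T (A^*) y. Since this holds for all x, y, we must have A^* = A^T. Therefore
A^* =
[[2, 3, -1],
 [-1, 2, 3]].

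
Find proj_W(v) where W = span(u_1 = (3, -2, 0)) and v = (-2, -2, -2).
proj_W(v) = (-6/13, 4/13, 0)

Set up U = [u_1 | ... | u_1] ∈ R^(3×1). The projector onto W = col(U) is P = U (U^T U)^(-1) U^T.
Compute U^T U =
  [13],
and U^T v = (-2).
Solve U^T U · c = U^T v for the coefficients: c = (-2/13). The projection is proj_W(v) = U c.
Check: (v - proj_W(v)) · u_1 = 0  (should be 0).
Result: proj_W(v) = (-6/13, 4/13, 0).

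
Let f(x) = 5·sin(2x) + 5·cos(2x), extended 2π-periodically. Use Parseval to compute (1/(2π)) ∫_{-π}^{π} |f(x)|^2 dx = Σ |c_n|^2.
Σ |c_n|^2 = 25

Expand |f|^2 and use orthogonality of {sin(nx), cos(mx)} on [-π, π]:
  ∫_{-π}^{π} sin(nx)^2 dx = π, ∫ cos(mx)^2 dx = π, and cross terms integrate to 0.
So ∫_{-π}^{π} f(x)^2 dx = 5^2 · π + 5^2 · π = (25 + 25)π.
Divide by 2π: (25 + 25)/2 = 25.
By Parseval, this equals Σ |c_n|^2.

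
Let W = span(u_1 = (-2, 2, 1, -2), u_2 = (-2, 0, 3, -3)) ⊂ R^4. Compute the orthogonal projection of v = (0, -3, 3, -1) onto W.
proj_W(v) = (2/13, -356/117, 329/117, -151/117)

Set up U = [u_1 | ... | u_2] ∈ R^(4×2). The projector onto W = col(U) is P = U (U^T U)^(-1) U^T.
Compute U^T U =
  [13, 13]
  [13, 22],
and U^T v = (-1, 12).
Solve U^T U · c = U^T v for the coefficients: c = (-178/117, 13/9). The projection is proj_W(v) = U c.
Check: (v - proj_W(v)) · u_1 = 0  (should be 0).
Check: (v - proj_W(v)) · u_2 = 0  (should be 0).
Result: proj_W(v) = (2/13, -356/117, 329/117, -151/117).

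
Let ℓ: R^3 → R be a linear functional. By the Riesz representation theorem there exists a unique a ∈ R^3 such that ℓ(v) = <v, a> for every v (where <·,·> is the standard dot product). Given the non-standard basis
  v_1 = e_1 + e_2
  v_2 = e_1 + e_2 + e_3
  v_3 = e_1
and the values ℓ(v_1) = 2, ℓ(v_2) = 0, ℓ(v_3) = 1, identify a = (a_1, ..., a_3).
a = (1, 1, -2)

Write a = (a_1, ..., a_3) in the standard basis. For each basis vector v_i, ℓ(v_i) = <v_i, a> is a linear equation in the a_j's. Collect the n equations into a matrix system V a = ℓ, where row i of V is v_i (expressed in the standard basis). Since V is invertible (lower-triangular with 1s on the diagonal, up to permutation), solve by back-substitution:
  V =
[[1, 1, 0],
 [1, 1, 1],
 [1, 0, 0]]
  V a = (2, 0, 1)
Solving gives a = (1, 1, -2).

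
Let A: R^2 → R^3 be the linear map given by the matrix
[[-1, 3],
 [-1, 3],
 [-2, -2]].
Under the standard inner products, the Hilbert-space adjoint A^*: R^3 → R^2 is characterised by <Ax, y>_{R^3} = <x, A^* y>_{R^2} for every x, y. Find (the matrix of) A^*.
A^* = A^T =
[[-1, -1, -2],
 [3, 3, -2]]

For real matrices with standard dot products, the defining identity <Ax, y> = <x, A^* y> gives (Ax)^T y = x^T (A^*) y, i.e. x^T A^T y = x^T (A^*) y. Since this holds for all x, y, we must have A^* = A^T. Therefore
A^* =
[[-1, -1, -2],
 [3, 3, -2]].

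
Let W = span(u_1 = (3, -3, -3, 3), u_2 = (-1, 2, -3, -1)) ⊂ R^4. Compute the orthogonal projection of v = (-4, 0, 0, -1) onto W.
proj_W(v) = (-85/59, 100/59, 25/59, -85/59)

Set up U = [u_1 | ... | u_2] ∈ R^(4×2). The projector onto W = col(U) is P = U (U^T U)^(-1) U^T.
Compute U^T U =
  [36, -3]
  [-3, 15],
and U^T v = (-15, 5).
Solve U^T U · c = U^T v for the coefficients: c = (-70/177, 15/59). The projection is proj_W(v) = U c.
Check: (v - proj_W(v)) · u_1 = 0  (should be 0).
Check: (v - proj_W(v)) · u_2 = 0  (should be 0).
Result: proj_W(v) = (-85/59, 100/59, 25/59, -85/59).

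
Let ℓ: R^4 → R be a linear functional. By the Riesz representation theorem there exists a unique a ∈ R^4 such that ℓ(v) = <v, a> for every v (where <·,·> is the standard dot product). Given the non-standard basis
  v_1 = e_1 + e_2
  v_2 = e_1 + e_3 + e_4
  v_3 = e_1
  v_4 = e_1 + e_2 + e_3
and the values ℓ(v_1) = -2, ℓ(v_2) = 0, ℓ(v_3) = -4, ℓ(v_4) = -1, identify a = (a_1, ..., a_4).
a = (-4, 2, 1, 3)

Write a = (a_1, ..., a_4) in the standard basis. For each basis vector v_i, ℓ(v_i) = <v_i, a> is a linear equation in the a_j's. Collect the n equations into a matrix system V a = ℓ, where row i of V is v_i (expressed in the standard basis). Since V is invertible (lower-triangular with 1s on the diagonal, up to permutation), solve by back-substitution:
  V =
[[1, 1, 0, 0],
 [1, 0, 1, 1],
 [1, 0, 0, 0],
 [1, 1, 1, 0]]
  V a = (-2, 0, -4, -1)
Solving gives a = (-4, 2, 1, 3).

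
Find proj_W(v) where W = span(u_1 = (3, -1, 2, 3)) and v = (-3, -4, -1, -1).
proj_W(v) = (-30/23, 10/23, -20/23, -30/23)

Set up U = [u_1 | ... | u_1] ∈ R^(4×1). The projector onto W = col(U) is P = U (U^T U)^(-1) U^T.
Compute U^T U =
  [23],
and U^T v = (-10).
Solve U^T U · c = U^T v for the coefficients: c = (-10/23). The projection is proj_W(v) = U c.
Check: (v - proj_W(v)) · u_1 = 0  (should be 0).
Result: proj_W(v) = (-30/23, 10/23, -20/23, -30/23).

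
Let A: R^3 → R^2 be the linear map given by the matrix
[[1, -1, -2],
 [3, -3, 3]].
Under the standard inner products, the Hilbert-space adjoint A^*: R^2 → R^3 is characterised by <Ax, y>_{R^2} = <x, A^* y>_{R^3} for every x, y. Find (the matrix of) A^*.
A^* = A^T =
[[1, 3],
 [-1, -3],
 [-2, 3]]

For real matrices with standard dot products, the defining identity <Ax, y> = <x, A^* y> gives (Ax)^T y = x^T (A^*) y, i.e. x^T A^T y = x^T (A^*) y. Since this holds for all x, y, we must have A^* = A^T. Therefore
A^* =
[[1, 3],
 [-1, -3],
 [-2, 3]].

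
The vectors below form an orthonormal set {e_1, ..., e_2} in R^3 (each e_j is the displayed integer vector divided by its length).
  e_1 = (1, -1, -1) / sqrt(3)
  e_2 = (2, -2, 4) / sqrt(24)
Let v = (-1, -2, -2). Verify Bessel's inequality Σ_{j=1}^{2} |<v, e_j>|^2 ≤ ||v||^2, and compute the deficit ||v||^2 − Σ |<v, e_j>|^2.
Σ |<v, e_j>|^2 = 9/2; ||v||^2 = 9; deficit = 9/2

Write each e_j = u_j / sqrt(<u_j, u_j>) where u_j is the displayed integer vector. Then <v, e_j> = <v, u_j> / sqrt(<u_j, u_j>), so |<v, e_j>|^2 = <v, u_j>^2 / <u_j, u_j>.
Coefficients: <v, e_1> = 3/sqrt(3), <v, e_2> = -6/sqrt(24).
Square and sum: Σ |<v, e_j>|^2 = 9/2.
Compute ||v||^2 = v·v = 9.
Deficit = 9 − 9/2 = 9/2 ≥ 0, confirming Bessel's inequality. (The deficit equals ||v − Σ <v,e_j> e_j||^2, the squared distance from v to span{e_j}.)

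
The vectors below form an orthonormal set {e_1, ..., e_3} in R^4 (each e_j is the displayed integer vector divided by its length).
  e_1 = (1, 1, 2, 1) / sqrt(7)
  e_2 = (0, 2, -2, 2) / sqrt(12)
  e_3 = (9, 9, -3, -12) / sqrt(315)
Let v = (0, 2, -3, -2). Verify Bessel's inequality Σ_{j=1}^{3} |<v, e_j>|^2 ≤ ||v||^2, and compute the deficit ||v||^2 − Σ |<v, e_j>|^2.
Σ |<v, e_j>|^2 = 82/5; ||v||^2 = 17; deficit = 3/5

Write each e_j = u_j / sqrt(<u_j, u_j>) where u_j is the displayed integer vector. Then <v, e_j> = <v, u_j> / sqrt(<u_j, u_j>), so |<v, e_j>|^2 = <v, u_j>^2 / <u_j, u_j>.
Coefficients: <v, e_1> = -6/sqrt(7), <v, e_2> = 6/sqrt(12), <v, e_3> = 51/sqrt(315).
Square and sum: Σ |<v, e_j>|^2 = 82/5.
Compute ||v||^2 = v·v = 17.
Deficit = 17 − 82/5 = 3/5 ≥ 0, confirming Bessel's inequality. (The deficit equals ||v − Σ <v,e_j> e_j||^2, the squared distance from v to span{e_j}.)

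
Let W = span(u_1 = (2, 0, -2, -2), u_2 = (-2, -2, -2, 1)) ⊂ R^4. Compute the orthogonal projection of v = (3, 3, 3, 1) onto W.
proj_W(v) = (37/19, 52/19, 67/19, -11/19)

Set up U = [u_1 | ... | u_2] ∈ R^(4×2). The projector onto W = col(U) is P = U (U^T U)^(-1) U^T.
Compute U^T U =
  [12, -2]
  [-2, 13],
and U^T v = (-2, -17).
Solve U^T U · c = U^T v for the coefficients: c = (-15/38, -26/19). The projection is proj_W(v) = U c.
Check: (v - proj_W(v)) · u_1 = 0  (should be 0).
Check: (v - proj_W(v)) · u_2 = 0  (should be 0).
Result: proj_W(v) = (37/19, 52/19, 67/19, -11/19).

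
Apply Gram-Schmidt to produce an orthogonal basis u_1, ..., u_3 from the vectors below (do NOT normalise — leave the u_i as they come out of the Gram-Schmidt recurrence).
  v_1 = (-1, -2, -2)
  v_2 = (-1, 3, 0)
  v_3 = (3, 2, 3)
Orthogonal basis:
  u_1 = (-1, -2, -2)
  u_2 = (-14/9, 17/9, -10/9)
  u_3 = (42/65, 14/65, -7/13)

Apply the Gram-Schmidt recurrence
  u_1 = v_1
  u_i = v_i − Σ_{j<i} ((v_i · u_j) / (u_j · u_j)) · u_j.

Step by step this gives:
  u_1 = (-1, -2, -2)
  u_2 = (-14/9, 17/9, -10/9)
  u_3 = (42/65, 14/65, -7/13)

Orthogonality check:
  u_2 · u_1 = 0 (should be 0)
  u_3 · u_1 = 0 (should be 0)
  u_3 · u_2 = 0 (should be 0)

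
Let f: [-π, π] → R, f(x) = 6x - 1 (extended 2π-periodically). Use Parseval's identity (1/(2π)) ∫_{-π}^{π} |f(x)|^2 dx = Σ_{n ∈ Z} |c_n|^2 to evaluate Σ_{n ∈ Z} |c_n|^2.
Σ |c_n|^2 = 12π^2 + 1

Expand and integrate term by term over [-π, π]:
  ∫ (6x)^2 dx = 36·(2π^3/3); ∫ 2·6·(-1)·x dx = 0 (odd integrand); ∫ (-1)^2 dx = 1·2π.
So (1/(2π)) ∫_{-π}^{π} (6x - 1)^2 dx = 36π^2/3 + 1 = 12π^2 + 1.
Parseval ⇒ Σ |c_n|^2 = 12π^2 + 1.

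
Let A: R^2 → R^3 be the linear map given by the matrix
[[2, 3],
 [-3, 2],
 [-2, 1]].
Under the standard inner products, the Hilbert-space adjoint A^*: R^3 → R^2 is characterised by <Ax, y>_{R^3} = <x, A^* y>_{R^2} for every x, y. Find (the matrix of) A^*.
A^* = A^T =
[[2, -3, -2],
 [3, 2, 1]]

For real matrices with standard dot products, the defining identity <Ax, y> = <x, A^* y> gives (Ax)^T y = x^T (A^*) y, i.e. x^T A^T y = x^T (A^*) y. Since this holds for all x, y, we must have A^* = A^T. Therefore
A^* =
[[2, -3, -2],
 [3, 2, 1]].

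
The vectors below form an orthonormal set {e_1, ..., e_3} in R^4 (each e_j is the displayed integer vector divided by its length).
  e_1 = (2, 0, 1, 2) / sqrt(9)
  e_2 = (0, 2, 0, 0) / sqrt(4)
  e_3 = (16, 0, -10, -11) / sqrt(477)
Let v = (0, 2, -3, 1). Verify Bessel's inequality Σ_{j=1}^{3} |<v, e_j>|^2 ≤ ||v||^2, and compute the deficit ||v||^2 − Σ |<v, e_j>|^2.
Σ |<v, e_j>|^2 = 258/53; ||v||^2 = 14; deficit = 484/53

Write each e_j = u_j / sqrt(<u_j, u_j>) where u_j is the displayed integer vector. Then <v, e_j> = <v, u_j> / sqrt(<u_j, u_j>), so |<v, e_j>|^2 = <v, u_j>^2 / <u_j, u_j>.
Coefficients: <v, e_1> = -1/sqrt(9), <v, e_2> = 4/sqrt(4), <v, e_3> = 19/sqrt(477).
Square and sum: Σ |<v, e_j>|^2 = 258/53.
Compute ||v||^2 = v·v = 14.
Deficit = 14 − 258/53 = 484/53 ≥ 0, confirming Bessel's inequality. (The deficit equals ||v − Σ <v,e_j> e_j||^2, the squared distance from v to span{e_j}.)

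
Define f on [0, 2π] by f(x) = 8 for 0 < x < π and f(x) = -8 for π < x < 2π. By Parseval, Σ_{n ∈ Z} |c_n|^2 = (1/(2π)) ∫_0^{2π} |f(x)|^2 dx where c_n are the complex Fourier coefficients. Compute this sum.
Σ |c_n|^2 = 64

Parseval equates the L^2 energy of f (normalised by 1/(2π)) with the ℓ^2 sum of its Fourier coefficients: (1/(2π)) ∫_0^{2π} |f|^2 = Σ |c_n|^2.
Compute the left side: (1/(2π)) [∫_0^π 8^2 dx + ∫_π^{2π} (-8)^2 dx] = (1/(2π)) · (64π + 64π) = (64 + 64)/2 = 64.
So Σ_{n ∈ Z} |c_n|^2 = 64.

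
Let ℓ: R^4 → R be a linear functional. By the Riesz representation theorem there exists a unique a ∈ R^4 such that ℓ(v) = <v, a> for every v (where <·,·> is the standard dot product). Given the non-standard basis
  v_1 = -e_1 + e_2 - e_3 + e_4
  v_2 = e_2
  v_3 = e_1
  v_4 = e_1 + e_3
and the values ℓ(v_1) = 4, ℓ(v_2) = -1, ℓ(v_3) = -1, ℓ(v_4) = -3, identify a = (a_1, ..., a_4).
a = (-1, -1, -2, 2)

Write a = (a_1, ..., a_4) in the standard basis. For each basis vector v_i, ℓ(v_i) = <v_i, a> is a linear equation in the a_j's. Collect the n equations into a matrix system V a = ℓ, where row i of V is v_i (expressed in the standard basis). Since V is invertible (lower-triangular with 1s on the diagonal, up to permutation), solve by back-substitution:
  V =
[[-1, 1, -1, 1],
 [0, 1, 0, 0],
 [1, 0, 0, 0],
 [1, 0, 1, 0]]
  V a = (4, -1, -1, -3)
Solving gives a = (-1, -1, -2, 2).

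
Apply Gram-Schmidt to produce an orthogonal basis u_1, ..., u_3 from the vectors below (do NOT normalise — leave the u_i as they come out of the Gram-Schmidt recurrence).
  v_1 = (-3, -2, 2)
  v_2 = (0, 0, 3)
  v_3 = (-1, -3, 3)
Orthogonal basis:
  u_1 = (-3, -2, 2)
  u_2 = (18/17, 12/17, 39/17)
  u_3 = (14/13, -21/13, 0)

Apply the Gram-Schmidt recurrence
  u_1 = v_1
  u_i = v_i − Σ_{j<i} ((v_i · u_j) / (u_j · u_j)) · u_j.

Step by step this gives:
  u_1 = (-3, -2, 2)
  u_2 = (18/17, 12/17, 39/17)
  u_3 = (14/13, -21/13, 0)

Orthogonality check:
  u_2 · u_1 = 0 (should be 0)
  u_3 · u_1 = 0 (should be 0)
  u_3 · u_2 = 0 (should be 0)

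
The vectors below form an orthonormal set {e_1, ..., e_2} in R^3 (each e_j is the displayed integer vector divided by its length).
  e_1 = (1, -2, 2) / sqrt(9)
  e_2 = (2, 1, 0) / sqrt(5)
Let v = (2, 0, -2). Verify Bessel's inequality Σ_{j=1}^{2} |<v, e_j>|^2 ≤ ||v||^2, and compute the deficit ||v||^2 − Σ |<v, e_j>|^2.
Σ |<v, e_j>|^2 = 164/45; ||v||^2 = 8; deficit = 196/45

Write each e_j = u_j / sqrt(<u_j, u_j>) where u_j is the displayed integer vector. Then <v, e_j> = <v, u_j> / sqrt(<u_j, u_j>), so |<v, e_j>|^2 = <v, u_j>^2 / <u_j, u_j>.
Coefficients: <v, e_1> = -2/sqrt(9), <v, e_2> = 4/sqrt(5).
Square and sum: Σ |<v, e_j>|^2 = 164/45.
Compute ||v||^2 = v·v = 8.
Deficit = 8 − 164/45 = 196/45 ≥ 0, confirming Bessel's inequality. (The deficit equals ||v − Σ <v,e_j> e_j||^2, the squared distance from v to span{e_j}.)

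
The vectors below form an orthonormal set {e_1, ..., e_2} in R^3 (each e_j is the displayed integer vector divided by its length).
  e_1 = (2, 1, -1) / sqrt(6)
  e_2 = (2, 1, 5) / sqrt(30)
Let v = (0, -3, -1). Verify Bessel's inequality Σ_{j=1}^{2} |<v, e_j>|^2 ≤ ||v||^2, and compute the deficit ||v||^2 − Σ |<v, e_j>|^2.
Σ |<v, e_j>|^2 = 14/5; ||v||^2 = 10; deficit = 36/5

Write each e_j = u_j / sqrt(<u_j, u_j>) where u_j is the displayed integer vector. Then <v, e_j> = <v, u_j> / sqrt(<u_j, u_j>), so |<v, e_j>|^2 = <v, u_j>^2 / <u_j, u_j>.
Coefficients: <v, e_1> = -2/sqrt(6), <v, e_2> = -8/sqrt(30).
Square and sum: Σ |<v, e_j>|^2 = 14/5.
Compute ||v||^2 = v·v = 10.
Deficit = 10 − 14/5 = 36/5 ≥ 0, confirming Bessel's inequality. (The deficit equals ||v − Σ <v,e_j> e_j||^2, the squared distance from v to span{e_j}.)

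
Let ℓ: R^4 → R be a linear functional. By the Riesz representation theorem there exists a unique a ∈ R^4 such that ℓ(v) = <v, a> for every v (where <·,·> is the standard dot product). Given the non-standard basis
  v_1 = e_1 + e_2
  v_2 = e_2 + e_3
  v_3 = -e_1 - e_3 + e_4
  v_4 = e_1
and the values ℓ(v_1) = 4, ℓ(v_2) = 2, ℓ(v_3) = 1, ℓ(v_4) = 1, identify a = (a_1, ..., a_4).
a = (1, 3, -1, 1)

Write a = (a_1, ..., a_4) in the standard basis. For each basis vector v_i, ℓ(v_i) = <v_i, a> is a linear equation in the a_j's. Collect the n equations into a matrix system V a = ℓ, where row i of V is v_i (expressed in the standard basis). Since V is invertible (lower-triangular with 1s on the diagonal, up to permutation), solve by back-substitution:
  V =
[[1, 1, 0, 0],
 [0, 1, 1, 0],
 [-1, 0, -1, 1],
 [1, 0, 0, 0]]
  V a = (4, 2, 1, 1)
Solving gives a = (1, 3, -1, 1).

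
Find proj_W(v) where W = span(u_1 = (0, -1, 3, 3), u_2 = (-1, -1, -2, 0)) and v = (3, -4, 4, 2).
proj_W(v) = (23/89, -74/89, 337/89, 291/89)

Set up U = [u_1 | ... | u_2] ∈ R^(4×2). The projector onto W = col(U) is P = U (U^T U)^(-1) U^T.
Compute U^T U =
  [19, -5]
  [-5, 6],
and U^T v = (22, -7).
Solve U^T U · c = U^T v for the coefficients: c = (97/89, -23/89). The projection is proj_W(v) = U c.
Check: (v - proj_W(v)) · u_1 = 0  (should be 0).
Check: (v - proj_W(v)) · u_2 = 0  (should be 0).
Result: proj_W(v) = (23/89, -74/89, 337/89, 291/89).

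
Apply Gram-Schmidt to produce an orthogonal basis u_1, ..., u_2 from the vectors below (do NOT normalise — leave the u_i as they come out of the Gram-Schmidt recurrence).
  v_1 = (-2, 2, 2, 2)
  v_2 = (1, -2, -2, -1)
Orthogonal basis:
  u_1 = (-2, 2, 2, 2)
  u_2 = (-1/2, -1/2, -1/2, 1/2)

Apply the Gram-Schmidt recurrence
  u_1 = v_1
  u_i = v_i − Σ_{j<i} ((v_i · u_j) / (u_j · u_j)) · u_j.

Step by step this gives:
  u_1 = (-2, 2, 2, 2)
  u_2 = (-1/2, -1/2, -1/2, 1/2)

Orthogonality check:
  u_2 · u_1 = 0 (should be 0)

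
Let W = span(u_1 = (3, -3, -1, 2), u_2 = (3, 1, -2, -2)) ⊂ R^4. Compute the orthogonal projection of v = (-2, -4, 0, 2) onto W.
proj_W(v) = (-189/199, -535/199, 244/199, 598/199)

Set up U = [u_1 | ... | u_2] ∈ R^(4×2). The projector onto W = col(U) is P = U (U^T U)^(-1) U^T.
Compute U^T U =
  [23, 4]
  [4, 18],
and U^T v = (10, -14).
Solve U^T U · c = U^T v for the coefficients: c = (118/199, -181/199). The projection is proj_W(v) = U c.
Check: (v - proj_W(v)) · u_1 = 0  (should be 0).
Check: (v - proj_W(v)) · u_2 = 0  (should be 0).
Result: proj_W(v) = (-189/199, -535/199, 244/199, 598/199).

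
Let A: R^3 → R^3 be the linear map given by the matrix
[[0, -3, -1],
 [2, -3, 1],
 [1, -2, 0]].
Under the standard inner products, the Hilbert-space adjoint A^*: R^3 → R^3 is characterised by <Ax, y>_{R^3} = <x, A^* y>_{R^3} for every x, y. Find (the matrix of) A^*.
A^* = A^T =
[[0, 2, 1],
 [-3, -3, -2],
 [-1, 1, 0]]

For real matrices with standard dot products, the defining identity <Ax, y> = <x, A^* y> gives (Ax)^T y = x^T (A^*) y, i.e. x^T A^T y = x^T (A^*) y. Since this holds for all x, y, we must have A^* = A^T. Therefore
A^* =
[[0, 2, 1],
 [-3, -3, -2],
 [-1, 1, 0]].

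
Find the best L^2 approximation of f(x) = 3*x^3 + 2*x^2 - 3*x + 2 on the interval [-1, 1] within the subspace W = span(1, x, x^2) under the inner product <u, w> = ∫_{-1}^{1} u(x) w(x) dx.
g(x) = 2*x^2 - 6*x/5 + 2

The best approximation g ∈ W is the orthogonal projection of f onto W. Writing g = a_0 + a_1 x + a_2 x^2, the coefficients solve the normal equations G · a = b where
  G_{ij} = <φ_i, φ_j> and b_i = <f, φ_i>, with φ_0 = 1, φ_1 = x, φ_2 = x^2.
G =
  [2, 0, 2/3]
  [0, 2/3, 0]
  [2/3, 0, 2/5],
b = (16/3, -4/5, 32/15).
Solving gives a_0 = 2, a_1 = -6/5, a_2 = 2, so
  g(x) = 2*x^2 - 6*x/5 + 2.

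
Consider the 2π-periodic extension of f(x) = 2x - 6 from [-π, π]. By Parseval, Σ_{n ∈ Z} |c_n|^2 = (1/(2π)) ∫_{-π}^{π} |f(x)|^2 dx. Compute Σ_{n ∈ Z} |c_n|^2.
Σ |c_n|^2 = 4π^2/3 + 36

Expand and integrate term by term over [-π, π]:
  ∫ (2x)^2 dx = 4·(2π^3/3); ∫ 2·2·(-6)·x dx = 0 (odd integrand); ∫ (-6)^2 dx = 36·2π.
So (1/(2π)) ∫_{-π}^{π} (2x - 6)^2 dx = 4π^2/3 + 36 = 4π^2/3 + 36.
Parseval ⇒ Σ |c_n|^2 = 4π^2/3 + 36.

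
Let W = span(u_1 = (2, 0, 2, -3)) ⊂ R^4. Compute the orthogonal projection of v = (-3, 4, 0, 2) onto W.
proj_W(v) = (-24/17, 0, -24/17, 36/17)

Set up U = [u_1 | ... | u_1] ∈ R^(4×1). The projector onto W = col(U) is P = U (U^T U)^(-1) U^T.
Compute U^T U =
  [17],
and U^T v = (-12).
Solve U^T U · c = U^T v for the coefficients: c = (-12/17). The projection is proj_W(v) = U c.
Check: (v - proj_W(v)) · u_1 = 0  (should be 0).
Result: proj_W(v) = (-24/17, 0, -24/17, 36/17).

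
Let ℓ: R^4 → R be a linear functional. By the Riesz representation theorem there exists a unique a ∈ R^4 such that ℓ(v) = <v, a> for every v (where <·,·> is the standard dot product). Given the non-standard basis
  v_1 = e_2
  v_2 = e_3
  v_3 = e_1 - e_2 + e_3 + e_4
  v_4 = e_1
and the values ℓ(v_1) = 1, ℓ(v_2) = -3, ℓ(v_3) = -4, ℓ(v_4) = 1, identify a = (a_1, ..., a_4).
a = (1, 1, -3, -1)

Write a = (a_1, ..., a_4) in the standard basis. For each basis vector v_i, ℓ(v_i) = <v_i, a> is a linear equation in the a_j's. Collect the n equations into a matrix system V a = ℓ, where row i of V is v_i (expressed in the standard basis). Since V is invertible (lower-triangular with 1s on the diagonal, up to permutation), solve by back-substitution:
  V =
[[0, 1, 0, 0],
 [0, 0, 1, 0],
 [1, -1, 1, 1],
 [1, 0, 0, 0]]
  V a = (1, -3, -4, 1)
Solving gives a = (1, 1, -3, -1).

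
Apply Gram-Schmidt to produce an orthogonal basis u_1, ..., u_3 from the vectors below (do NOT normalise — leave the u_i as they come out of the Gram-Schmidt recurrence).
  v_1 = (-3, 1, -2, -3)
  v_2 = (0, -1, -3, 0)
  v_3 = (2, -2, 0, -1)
Orthogonal basis:
  u_1 = (-3, 1, -2, -3)
  u_2 = (15/23, -28/23, -59/23, 15/23)
  u_3 = (46/41, -279/205, 93/205, -77/41)

Apply the Gram-Schmidt recurrence
  u_1 = v_1
  u_i = v_i − Σ_{j<i} ((v_i · u_j) / (u_j · u_j)) · u_j.

Step by step this gives:
  u_1 = (-3, 1, -2, -3)
  u_2 = (15/23, -28/23, -59/23, 15/23)
  u_3 = (46/41, -279/205, 93/205, -77/41)

Orthogonality check:
  u_2 · u_1 = 0 (should be 0)
  u_3 · u_1 = 0 (should be 0)
  u_3 · u_2 = 0 (should be 0)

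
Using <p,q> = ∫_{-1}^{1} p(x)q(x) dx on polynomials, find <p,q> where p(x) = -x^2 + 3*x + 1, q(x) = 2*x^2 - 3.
<p,q> = -52/15

Expand the product: p(x)·q(x) = -2*x^4 + 6*x^3 + 5*x^2 - 9*x - 3.
∫_{-1}^{1} of each monomial x^k gives [2/(k+1) if k even, 0 if k odd]. Integrating term-by-term (or equivalently evaluating the antiderivative F(x) = -2*x^5/5 + 3*x^4/2 + 5*x^3/3 - 9*x^2/2 - 3*x at the endpoints):
  F(1) − F(−1) = -71/15 − (-19/15) = -52/15.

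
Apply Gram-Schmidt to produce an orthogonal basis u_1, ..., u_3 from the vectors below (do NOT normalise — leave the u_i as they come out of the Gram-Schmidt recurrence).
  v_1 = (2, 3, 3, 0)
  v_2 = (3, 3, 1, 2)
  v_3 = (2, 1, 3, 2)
Orthogonal basis:
  u_1 = (2, 3, 3, 0)
  u_2 = (15/11, 6/11, -16/11, 2)
  u_3 = (6/91, -125/91, 121/91, 118/91)

Apply the Gram-Schmidt recurrence
  u_1 = v_1
  u_i = v_i − Σ_{j<i} ((v_i · u_j) / (u_j · u_j)) · u_j.

Step by step this gives:
  u_1 = (2, 3, 3, 0)
  u_2 = (15/11, 6/11, -16/11, 2)
  u_3 = (6/91, -125/91, 121/91, 118/91)

Orthogonality check:
  u_2 · u_1 = 0 (should be 0)
  u_3 · u_1 = 0 (should be 0)
  u_3 · u_2 = 0 (should be 0)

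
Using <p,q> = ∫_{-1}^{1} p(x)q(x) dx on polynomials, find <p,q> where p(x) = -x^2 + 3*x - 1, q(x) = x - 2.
<p,q> = 22/3

Expand the product: p(x)·q(x) = -x^3 + 5*x^2 - 7*x + 2.
∫_{-1}^{1} of each monomial x^k gives [2/(k+1) if k even, 0 if k odd]. Integrating term-by-term (or equivalently evaluating the antiderivative F(x) = -x^4/4 + 5*x^3/3 - 7*x^2/2 + 2*x at the endpoints):
  F(1) − F(−1) = -1/12 − (-89/12) = 22/3.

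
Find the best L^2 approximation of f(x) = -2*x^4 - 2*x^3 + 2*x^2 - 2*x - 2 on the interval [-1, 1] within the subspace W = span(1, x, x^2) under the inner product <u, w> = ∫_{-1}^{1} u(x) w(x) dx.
g(x) = 2*x^2/7 - 16*x/5 - 64/35

The best approximation g ∈ W is the orthogonal projection of f onto W. Writing g = a_0 + a_1 x + a_2 x^2, the coefficients solve the normal equations G · a = b where
  G_{ij} = <φ_i, φ_j> and b_i = <f, φ_i>, with φ_0 = 1, φ_1 = x, φ_2 = x^2.
G =
  [2, 0, 2/3]
  [0, 2/3, 0]
  [2/3, 0, 2/5],
b = (-52/15, -32/15, -116/105).
Solving gives a_0 = -64/35, a_1 = -16/5, a_2 = 2/7, so
  g(x) = 2*x^2/7 - 16*x/5 - 64/35.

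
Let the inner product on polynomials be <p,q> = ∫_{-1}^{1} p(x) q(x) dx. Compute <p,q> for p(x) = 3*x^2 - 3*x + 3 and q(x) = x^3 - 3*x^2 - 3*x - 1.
<p,q> = -64/5

Expand the product: p(x)·q(x) = 3*x^5 - 12*x^4 + 3*x^3 - 3*x^2 - 6*x - 3.
∫_{-1}^{1} of each monomial x^k gives [2/(k+1) if k even, 0 if k odd]. Integrating term-by-term (or equivalently evaluating the antiderivative F(x) = x^6/2 - 12*x^5/5 + 3*x^4/4 - x^3 - 3*x^2 - 3*x at the endpoints):
  F(1) − F(−1) = -163/20 − (93/20) = -64/5.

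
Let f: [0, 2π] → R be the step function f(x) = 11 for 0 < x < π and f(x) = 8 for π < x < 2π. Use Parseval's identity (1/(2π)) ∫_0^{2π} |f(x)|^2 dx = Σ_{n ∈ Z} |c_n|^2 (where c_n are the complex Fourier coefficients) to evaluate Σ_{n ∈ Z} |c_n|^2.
Σ |c_n|^2 = 185/2

Parseval equates the L^2 energy of f (normalised by 1/(2π)) with the ℓ^2 sum of its Fourier coefficients: (1/(2π)) ∫_0^{2π} |f|^2 = Σ |c_n|^2.
Compute the left side: (1/(2π)) [∫_0^π 11^2 dx + ∫_π^{2π} 8^2 dx] = (1/(2π)) · (121π + 64π) = (121 + 64)/2 = 185/2.
So Σ_{n ∈ Z} |c_n|^2 = 185/2.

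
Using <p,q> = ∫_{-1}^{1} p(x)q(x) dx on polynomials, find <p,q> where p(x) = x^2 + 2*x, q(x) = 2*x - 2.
<p,q> = 4/3

Expand the product: p(x)·q(x) = 2*x^3 + 2*x^2 - 4*x.
∫_{-1}^{1} of each monomial x^k gives [2/(k+1) if k even, 0 if k odd]. Integrating term-by-term (or equivalently evaluating the antiderivative F(x) = x^4/2 + 2*x^3/3 - 2*x^2 at the endpoints):
  F(1) − F(−1) = -5/6 − (-13/6) = 4/3.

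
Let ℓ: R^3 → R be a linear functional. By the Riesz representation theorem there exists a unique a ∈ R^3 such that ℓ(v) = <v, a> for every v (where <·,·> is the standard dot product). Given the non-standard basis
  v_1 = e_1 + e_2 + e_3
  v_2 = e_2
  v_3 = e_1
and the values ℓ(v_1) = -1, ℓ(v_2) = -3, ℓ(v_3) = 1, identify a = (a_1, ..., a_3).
a = (1, -3, 1)

Write a = (a_1, ..., a_3) in the standard basis. For each basis vector v_i, ℓ(v_i) = <v_i, a> is a linear equation in the a_j's. Collect the n equations into a matrix system V a = ℓ, where row i of V is v_i (expressed in the standard basis). Since V is invertible (lower-triangular with 1s on the diagonal, up to permutation), solve by back-substitution:
  V =
[[1, 1, 1],
 [0, 1, 0],
 [1, 0, 0]]
  V a = (-1, -3, 1)
Solving gives a = (1, -3, 1).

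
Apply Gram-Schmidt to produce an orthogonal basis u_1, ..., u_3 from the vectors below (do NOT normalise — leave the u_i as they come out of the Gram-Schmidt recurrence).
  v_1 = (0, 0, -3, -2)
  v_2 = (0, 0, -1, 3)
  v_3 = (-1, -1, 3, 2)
Orthogonal basis:
  u_1 = (0, 0, -3, -2)
  u_2 = (0, 0, -22/13, 33/13)
  u_3 = (-1, -1, 0, 0)

Apply the Gram-Schmidt recurrence
  u_1 = v_1
  u_i = v_i − Σ_{j<i} ((v_i · u_j) / (u_j · u_j)) · u_j.

Step by step this gives:
  u_1 = (0, 0, -3, -2)
  u_2 = (0, 0, -22/13, 33/13)
  u_3 = (-1, -1, 0, 0)

Orthogonality check:
  u_2 · u_1 = 0 (should be 0)
  u_3 · u_1 = 0 (should be 0)
  u_3 · u_2 = 0 (should be 0)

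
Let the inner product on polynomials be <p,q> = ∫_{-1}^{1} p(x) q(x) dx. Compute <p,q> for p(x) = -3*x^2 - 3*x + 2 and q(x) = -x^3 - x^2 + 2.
<p,q> = 76/15

Expand the product: p(x)·q(x) = 3*x^5 + 6*x^4 + x^3 - 8*x^2 - 6*x + 4.
∫_{-1}^{1} of each monomial x^k gives [2/(k+1) if k even, 0 if k odd]. Integrating term-by-term (or equivalently evaluating the antiderivative F(x) = x^6/2 + 6*x^5/5 + x^4/4 - 8*x^3/3 - 3*x^2 + 4*x at the endpoints):
  F(1) − F(−1) = 17/60 − (-287/60) = 76/15.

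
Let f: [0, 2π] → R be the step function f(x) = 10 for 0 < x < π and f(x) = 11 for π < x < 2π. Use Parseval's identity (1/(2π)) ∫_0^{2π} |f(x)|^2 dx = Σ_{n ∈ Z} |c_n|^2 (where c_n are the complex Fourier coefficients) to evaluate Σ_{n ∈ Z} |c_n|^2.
Σ |c_n|^2 = 221/2

Parseval equates the L^2 energy of f (normalised by 1/(2π)) with the ℓ^2 sum of its Fourier coefficients: (1/(2π)) ∫_0^{2π} |f|^2 = Σ |c_n|^2.
Compute the left side: (1/(2π)) [∫_0^π 10^2 dx + ∫_π^{2π} 11^2 dx] = (1/(2π)) · (100π + 121π) = (100 + 121)/2 = 221/2.
So Σ_{n ∈ Z} |c_n|^2 = 221/2.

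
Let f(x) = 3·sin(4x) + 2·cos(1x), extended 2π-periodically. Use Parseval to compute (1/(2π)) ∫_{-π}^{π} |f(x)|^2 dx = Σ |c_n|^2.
Σ |c_n|^2 = 13/2

Expand |f|^2 and use orthogonality of {sin(nx), cos(mx)} on [-π, π]:
  ∫_{-π}^{π} sin(nx)^2 dx = π, ∫ cos(mx)^2 dx = π, and cross terms integrate to 0.
So ∫_{-π}^{π} f(x)^2 dx = 3^2 · π + 2^2 · π = (9 + 4)π.
Divide by 2π: (9 + 4)/2 = 13/2.
By Parseval, this equals Σ |c_n|^2.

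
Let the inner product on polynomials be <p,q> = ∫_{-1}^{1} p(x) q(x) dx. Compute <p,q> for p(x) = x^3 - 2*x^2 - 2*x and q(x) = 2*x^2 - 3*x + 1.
<p,q> = -2/15

Expand the product: p(x)·q(x) = 2*x^5 - 7*x^4 + 3*x^3 + 4*x^2 - 2*x.
∫_{-1}^{1} of each monomial x^k gives [2/(k+1) if k even, 0 if k odd]. Integrating term-by-term (or equivalently evaluating the antiderivative F(x) = x^6/3 - 7*x^5/5 + 3*x^4/4 + 4*x^3/3 - x^2 at the endpoints):
  F(1) − F(−1) = 1/60 − (3/20) = -2/15.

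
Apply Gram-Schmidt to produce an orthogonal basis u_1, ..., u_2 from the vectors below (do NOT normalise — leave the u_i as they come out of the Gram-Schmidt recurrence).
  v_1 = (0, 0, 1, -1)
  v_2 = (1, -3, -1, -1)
Orthogonal basis:
  u_1 = (0, 0, 1, -1)
  u_2 = (1, -3, -1, -1)

Apply the Gram-Schmidt recurrence
  u_1 = v_1
  u_i = v_i − Σ_{j<i} ((v_i · u_j) / (u_j · u_j)) · u_j.

Step by step this gives:
  u_1 = (0, 0, 1, -1)
  u_2 = (1, -3, -1, -1)

Orthogonality check:
  u_2 · u_1 = 0 (should be 0)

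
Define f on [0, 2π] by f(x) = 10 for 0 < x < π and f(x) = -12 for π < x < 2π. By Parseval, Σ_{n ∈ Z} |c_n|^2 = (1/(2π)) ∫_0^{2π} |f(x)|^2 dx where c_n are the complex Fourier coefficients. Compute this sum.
Σ |c_n|^2 = 122

Parseval equates the L^2 energy of f (normalised by 1/(2π)) with the ℓ^2 sum of its Fourier coefficients: (1/(2π)) ∫_0^{2π} |f|^2 = Σ |c_n|^2.
Compute the left side: (1/(2π)) [∫_0^π 10^2 dx + ∫_π^{2π} (-12)^2 dx] = (1/(2π)) · (100π + 144π) = (100 + 144)/2 = 122.
So Σ_{n ∈ Z} |c_n|^2 = 122.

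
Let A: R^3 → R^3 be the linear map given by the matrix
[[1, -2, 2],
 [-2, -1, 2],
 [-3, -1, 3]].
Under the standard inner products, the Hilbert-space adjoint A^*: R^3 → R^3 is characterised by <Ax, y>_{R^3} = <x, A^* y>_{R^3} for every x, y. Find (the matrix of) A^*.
A^* = A^T =
[[1, -2, -3],
 [-2, -1, -1],
 [2, 2, 3]]

For real matrices with standard dot products, the defining identity <Ax, y> = <x, A^* y> gives (Ax)^T y = x^T (A^*) y, i.e. x^T A^T y = x^T (A^*) y. Since this holds for all x, y, we must have A^* = A^T. Therefore
A^* =
[[1, -2, -3],
 [-2, -1, -1],
 [2, 2, 3]].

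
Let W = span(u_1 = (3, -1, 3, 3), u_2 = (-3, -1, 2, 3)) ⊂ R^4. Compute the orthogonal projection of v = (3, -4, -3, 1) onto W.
proj_W(v) = (42/17, 8/85, 3/17, -24/85)

Set up U = [u_1 | ... | u_2] ∈ R^(4×2). The projector onto W = col(U) is P = U (U^T U)^(-1) U^T.
Compute U^T U =
  [28, 7]
  [7, 23],
and U^T v = (7, -8).
Solve U^T U · c = U^T v for the coefficients: c = (31/85, -39/85). The projection is proj_W(v) = U c.
Check: (v - proj_W(v)) · u_1 = 0  (should be 0).
Check: (v - proj_W(v)) · u_2 = 0  (should be 0).
Result: proj_W(v) = (42/17, 8/85, 3/17, -24/85).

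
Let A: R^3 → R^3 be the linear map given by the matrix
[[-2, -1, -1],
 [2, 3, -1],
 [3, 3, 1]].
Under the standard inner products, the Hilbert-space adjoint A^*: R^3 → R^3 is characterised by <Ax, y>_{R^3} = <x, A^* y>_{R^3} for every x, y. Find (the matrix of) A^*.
A^* = A^T =
[[-2, 2, 3],
 [-1, 3, 3],
 [-1, -1, 1]]

For real matrices with standard dot products, the defining identity <Ax, y> = <x, A^* y> gives (Ax)^T y = x^T (A^*) y, i.e. x^T A^T y = x^T (A^*) y. Since this holds for all x, y, we must have A^* = A^T. Therefore
A^* =
[[-2, 2, 3],
 [-1, 3, 3],
 [-1, -1, 1]].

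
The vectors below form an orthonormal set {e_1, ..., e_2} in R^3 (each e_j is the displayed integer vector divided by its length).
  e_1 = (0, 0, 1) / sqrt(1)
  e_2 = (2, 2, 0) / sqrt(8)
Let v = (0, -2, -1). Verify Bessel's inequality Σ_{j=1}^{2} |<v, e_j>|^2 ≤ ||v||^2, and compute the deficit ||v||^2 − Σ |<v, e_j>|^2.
Σ |<v, e_j>|^2 = 3; ||v||^2 = 5; deficit = 2

Write each e_j = u_j / sqrt(<u_j, u_j>) where u_j is the displayed integer vector. Then <v, e_j> = <v, u_j> / sqrt(<u_j, u_j>), so |<v, e_j>|^2 = <v, u_j>^2 / <u_j, u_j>.
Coefficients: <v, e_1> = -1/sqrt(1), <v, e_2> = -4/sqrt(8).
Square and sum: Σ |<v, e_j>|^2 = 3.
Compute ||v||^2 = v·v = 5.
Deficit = 5 − 3 = 2 ≥ 0, confirming Bessel's inequality. (The deficit equals ||v − Σ <v,e_j> e_j||^2, the squared distance from v to span{e_j}.)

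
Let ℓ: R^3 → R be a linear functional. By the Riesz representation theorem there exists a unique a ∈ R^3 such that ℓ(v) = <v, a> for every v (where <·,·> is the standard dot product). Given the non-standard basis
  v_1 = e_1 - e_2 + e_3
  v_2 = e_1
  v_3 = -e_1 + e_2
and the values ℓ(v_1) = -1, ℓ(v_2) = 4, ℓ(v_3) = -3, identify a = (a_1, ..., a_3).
a = (4, 1, -4)

Write a = (a_1, ..., a_3) in the standard basis. For each basis vector v_i, ℓ(v_i) = <v_i, a> is a linear equation in the a_j's. Collect the n equations into a matrix system V a = ℓ, where row i of V is v_i (expressed in the standard basis). Since V is invertible (lower-triangular with 1s on the diagonal, up to permutation), solve by back-substitution:
  V =
[[1, -1, 1],
 [1, 0, 0],
 [-1, 1, 0]]
  V a = (-1, 4, -3)
Solving gives a = (4, 1, -4).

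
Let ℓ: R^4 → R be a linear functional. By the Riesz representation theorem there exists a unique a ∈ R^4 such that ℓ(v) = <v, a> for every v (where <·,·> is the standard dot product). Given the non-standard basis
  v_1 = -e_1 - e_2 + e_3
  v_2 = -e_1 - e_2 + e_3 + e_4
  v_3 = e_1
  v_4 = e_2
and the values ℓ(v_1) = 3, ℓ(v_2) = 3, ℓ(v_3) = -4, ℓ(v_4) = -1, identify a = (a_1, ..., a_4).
a = (-4, -1, -2, 0)

Write a = (a_1, ..., a_4) in the standard basis. For each basis vector v_i, ℓ(v_i) = <v_i, a> is a linear equation in the a_j's. Collect the n equations into a matrix system V a = ℓ, where row i of V is v_i (expressed in the standard basis). Since V is invertible (lower-triangular with 1s on the diagonal, up to permutation), solve by back-substitution:
  V =
[[-1, -1, 1, 0],
 [-1, -1, 1, 1],
 [1, 0, 0, 0],
 [0, 1, 0, 0]]
  V a = (3, 3, -4, -1)
Solving gives a = (-4, -1, -2, 0).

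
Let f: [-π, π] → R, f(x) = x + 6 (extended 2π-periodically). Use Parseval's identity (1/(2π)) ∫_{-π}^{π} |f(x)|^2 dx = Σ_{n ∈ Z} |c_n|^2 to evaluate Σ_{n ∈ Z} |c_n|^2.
Σ |c_n|^2 = π^2/3 + 36

Expand and integrate term by term over [-π, π]:
  ∫ (x)^2 dx = 1·(2π^3/3); ∫ 2·1·(6)·x dx = 0 (odd integrand); ∫ 6^2 dx = 36·2π.
So (1/(2π)) ∫_{-π}^{π} (x + 6)^2 dx = 1π^2/3 + 36 = π^2/3 + 36.
Parseval ⇒ Σ |c_n|^2 = π^2/3 + 36.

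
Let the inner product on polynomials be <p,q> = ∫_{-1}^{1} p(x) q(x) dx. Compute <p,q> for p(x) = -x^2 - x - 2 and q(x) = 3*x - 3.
<p,q> = 12

Expand the product: p(x)·q(x) = -3*x^3 - 3*x + 6.
∫_{-1}^{1} of each monomial x^k gives [2/(k+1) if k even, 0 if k odd]. Integrating term-by-term (or equivalently evaluating the antiderivative F(x) = -3*x^4/4 - 3*x^2/2 + 6*x at the endpoints):
  F(1) − F(−1) = 15/4 − (-33/4) = 12.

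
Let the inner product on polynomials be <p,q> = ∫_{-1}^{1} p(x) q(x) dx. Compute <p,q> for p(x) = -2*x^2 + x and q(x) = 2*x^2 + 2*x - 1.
<p,q> = 16/15

Expand the product: p(x)·q(x) = -4*x^4 - 2*x^3 + 4*x^2 - x.
∫_{-1}^{1} of each monomial x^k gives [2/(k+1) if k even, 0 if k odd]. Integrating term-by-term (or equivalently evaluating the antiderivative F(x) = -4*x^5/5 - x^4/2 + 4*x^3/3 - x^2/2 at the endpoints):
  F(1) − F(−1) = -7/15 − (-23/15) = 16/15.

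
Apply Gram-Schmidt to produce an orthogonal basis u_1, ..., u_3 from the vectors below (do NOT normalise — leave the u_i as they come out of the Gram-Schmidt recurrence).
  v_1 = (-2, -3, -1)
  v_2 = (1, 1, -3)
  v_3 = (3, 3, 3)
Orthogonal basis:
  u_1 = (-2, -3, -1)
  u_2 = (5/7, 4/7, -22/7)
  u_3 = (4/5, -14/25, 2/25)

Apply the Gram-Schmidt recurrence
  u_1 = v_1
  u_i = v_i − Σ_{j<i} ((v_i · u_j) / (u_j · u_j)) · u_j.

Step by step this gives:
  u_1 = (-2, -3, -1)
  u_2 = (5/7, 4/7, -22/7)
  u_3 = (4/5, -14/25, 2/25)

Orthogonality check:
  u_2 · u_1 = 0 (should be 0)
  u_3 · u_1 = 0 (should be 0)
  u_3 · u_2 = 0 (should be 0)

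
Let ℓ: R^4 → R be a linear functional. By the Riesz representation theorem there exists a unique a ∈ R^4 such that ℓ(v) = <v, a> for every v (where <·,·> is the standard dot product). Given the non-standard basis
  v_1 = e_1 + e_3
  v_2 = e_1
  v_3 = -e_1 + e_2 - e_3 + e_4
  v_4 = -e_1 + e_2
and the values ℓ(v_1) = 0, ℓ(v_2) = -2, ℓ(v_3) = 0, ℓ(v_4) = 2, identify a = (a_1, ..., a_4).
a = (-2, 0, 2, 0)

Write a = (a_1, ..., a_4) in the standard basis. For each basis vector v_i, ℓ(v_i) = <v_i, a> is a linear equation in the a_j's. Collect the n equations into a matrix system V a = ℓ, where row i of V is v_i (expressed in the standard basis). Since V is invertible (lower-triangular with 1s on the diagonal, up to permutation), solve by back-substitution:
  V =
[[1, 0, 1, 0],
 [1, 0, 0, 0],
 [-1, 1, -1, 1],
 [-1, 1, 0, 0]]
  V a = (0, -2, 0, 2)
Solving gives a = (-2, 0, 2, 0).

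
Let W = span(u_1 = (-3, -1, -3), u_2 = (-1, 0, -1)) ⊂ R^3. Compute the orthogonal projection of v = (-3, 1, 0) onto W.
proj_W(v) = (-3/2, 1, -3/2)

Set up U = [u_1 | ... | u_2] ∈ R^(3×2). The projector onto W = col(U) is P = U (U^T U)^(-1) U^T.
Compute U^T U =
  [19, 6]
  [6, 2],
and U^T v = (8, 3).
Solve U^T U · c = U^T v for the coefficients: c = (-1, 9/2). The projection is proj_W(v) = U c.
Check: (v - proj_W(v)) · u_1 = 0  (should be 0).
Check: (v - proj_W(v)) · u_2 = 0  (should be 0).
Result: proj_W(v) = (-3/2, 1, -3/2).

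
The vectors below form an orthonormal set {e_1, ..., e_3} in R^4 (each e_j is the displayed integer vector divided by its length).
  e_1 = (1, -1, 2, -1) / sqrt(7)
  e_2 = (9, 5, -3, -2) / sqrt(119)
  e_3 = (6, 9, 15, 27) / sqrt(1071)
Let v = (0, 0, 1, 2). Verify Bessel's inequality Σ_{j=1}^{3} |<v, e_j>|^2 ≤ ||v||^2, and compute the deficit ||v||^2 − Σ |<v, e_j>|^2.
Σ |<v, e_j>|^2 = 34/7; ||v||^2 = 5; deficit = 1/7

Write each e_j = u_j / sqrt(<u_j, u_j>) where u_j is the displayed integer vector. Then <v, e_j> = <v, u_j> / sqrt(<u_j, u_j>), so |<v, e_j>|^2 = <v, u_j>^2 / <u_j, u_j>.
Coefficients: <v, e_1> = 0/sqrt(7), <v, e_2> = -7/sqrt(119), <v, e_3> = 69/sqrt(1071).
Square and sum: Σ |<v, e_j>|^2 = 34/7.
Compute ||v||^2 = v·v = 5.
Deficit = 5 − 34/7 = 1/7 ≥ 0, confirming Bessel's inequality. (The deficit equals ||v − Σ <v,e_j> e_j||^2, the squared distance from v to span{e_j}.)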